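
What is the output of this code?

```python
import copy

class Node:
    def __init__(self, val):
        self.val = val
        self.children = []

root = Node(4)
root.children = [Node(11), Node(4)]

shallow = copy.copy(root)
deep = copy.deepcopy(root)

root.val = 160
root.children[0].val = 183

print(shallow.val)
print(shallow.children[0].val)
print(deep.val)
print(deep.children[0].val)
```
4
183
4
11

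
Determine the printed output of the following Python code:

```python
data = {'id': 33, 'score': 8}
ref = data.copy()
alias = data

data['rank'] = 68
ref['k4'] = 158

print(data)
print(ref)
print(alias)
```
{'id': 33, 'score': 8, 'rank': 68}
{'id': 33, 'score': 8, 'k4': 158}
{'id': 33, 'score': 8, 'rank': 68}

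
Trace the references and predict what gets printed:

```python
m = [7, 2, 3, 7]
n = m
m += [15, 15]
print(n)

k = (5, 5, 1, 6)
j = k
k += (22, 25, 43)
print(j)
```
[7, 2, 3, 7, 15, 15]
(5, 5, 1, 6)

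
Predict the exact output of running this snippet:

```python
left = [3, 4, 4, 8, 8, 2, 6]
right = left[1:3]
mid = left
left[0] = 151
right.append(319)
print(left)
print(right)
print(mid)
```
[151, 4, 4, 8, 8, 2, 6]
[4, 4, 319]
[151, 4, 4, 8, 8, 2, 6]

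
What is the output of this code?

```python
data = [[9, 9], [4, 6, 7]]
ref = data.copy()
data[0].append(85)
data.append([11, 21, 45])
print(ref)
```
[[9, 9, 85], [4, 6, 7]]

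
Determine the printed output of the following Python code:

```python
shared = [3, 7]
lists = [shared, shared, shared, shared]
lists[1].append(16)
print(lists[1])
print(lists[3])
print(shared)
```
[3, 7, 16]
[3, 7, 16]
[3, 7, 16]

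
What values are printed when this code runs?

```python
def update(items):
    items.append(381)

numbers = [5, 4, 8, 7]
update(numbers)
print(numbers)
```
[5, 4, 8, 7, 381]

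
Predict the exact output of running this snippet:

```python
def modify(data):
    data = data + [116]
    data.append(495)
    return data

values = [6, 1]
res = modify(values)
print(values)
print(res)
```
[6, 1]
[6, 1, 116, 495]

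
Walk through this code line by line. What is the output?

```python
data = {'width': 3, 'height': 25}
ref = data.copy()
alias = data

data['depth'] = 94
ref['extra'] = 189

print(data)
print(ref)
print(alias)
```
{'width': 3, 'height': 25, 'depth': 94}
{'width': 3, 'height': 25, 'extra': 189}
{'width': 3, 'height': 25, 'depth': 94}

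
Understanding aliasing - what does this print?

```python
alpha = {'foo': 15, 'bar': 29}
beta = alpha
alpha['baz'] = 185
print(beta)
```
{'foo': 15, 'bar': 29, 'baz': 185}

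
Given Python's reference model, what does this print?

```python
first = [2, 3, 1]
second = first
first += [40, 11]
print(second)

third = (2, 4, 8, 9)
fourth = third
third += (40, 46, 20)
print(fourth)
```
[2, 3, 1, 40, 11]
(2, 4, 8, 9)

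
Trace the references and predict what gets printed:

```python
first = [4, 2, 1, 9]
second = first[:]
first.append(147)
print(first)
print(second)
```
[4, 2, 1, 9, 147]
[4, 2, 1, 9]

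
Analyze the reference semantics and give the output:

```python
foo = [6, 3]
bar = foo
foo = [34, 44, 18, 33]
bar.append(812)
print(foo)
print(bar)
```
[34, 44, 18, 33]
[6, 3, 812]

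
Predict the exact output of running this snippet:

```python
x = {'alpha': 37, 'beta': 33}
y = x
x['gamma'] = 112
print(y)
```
{'alpha': 37, 'beta': 33, 'gamma': 112}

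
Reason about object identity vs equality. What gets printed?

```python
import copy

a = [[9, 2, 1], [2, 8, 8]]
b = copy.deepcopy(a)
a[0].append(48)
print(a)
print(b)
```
[[9, 2, 1, 48], [2, 8, 8]]
[[9, 2, 1], [2, 8, 8]]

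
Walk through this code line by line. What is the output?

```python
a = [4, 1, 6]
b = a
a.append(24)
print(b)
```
[4, 1, 6, 24]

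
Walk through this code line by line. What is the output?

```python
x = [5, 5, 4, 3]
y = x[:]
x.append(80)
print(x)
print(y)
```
[5, 5, 4, 3, 80]
[5, 5, 4, 3]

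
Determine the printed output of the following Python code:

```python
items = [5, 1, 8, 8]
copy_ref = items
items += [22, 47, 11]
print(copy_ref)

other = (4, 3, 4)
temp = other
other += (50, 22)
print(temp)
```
[5, 1, 8, 8, 22, 47, 11]
(4, 3, 4)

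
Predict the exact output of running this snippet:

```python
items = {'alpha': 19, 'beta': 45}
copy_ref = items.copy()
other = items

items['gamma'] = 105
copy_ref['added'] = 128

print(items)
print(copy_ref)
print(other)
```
{'alpha': 19, 'beta': 45, 'gamma': 105}
{'alpha': 19, 'beta': 45, 'added': 128}
{'alpha': 19, 'beta': 45, 'gamma': 105}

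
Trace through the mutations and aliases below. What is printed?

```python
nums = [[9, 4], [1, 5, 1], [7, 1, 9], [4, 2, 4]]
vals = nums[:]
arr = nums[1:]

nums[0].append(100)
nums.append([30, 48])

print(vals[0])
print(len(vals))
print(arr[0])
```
[9, 4, 100]
4
[1, 5, 1]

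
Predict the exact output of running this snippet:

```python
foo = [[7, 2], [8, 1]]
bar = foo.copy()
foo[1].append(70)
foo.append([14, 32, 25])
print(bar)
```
[[7, 2], [8, 1, 70]]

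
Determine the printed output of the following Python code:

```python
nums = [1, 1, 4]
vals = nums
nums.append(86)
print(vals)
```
[1, 1, 4, 86]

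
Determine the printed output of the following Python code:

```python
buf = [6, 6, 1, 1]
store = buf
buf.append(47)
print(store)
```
[6, 6, 1, 1, 47]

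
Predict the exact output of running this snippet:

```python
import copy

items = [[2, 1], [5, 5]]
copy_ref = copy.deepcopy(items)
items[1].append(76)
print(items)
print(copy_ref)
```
[[2, 1], [5, 5, 76]]
[[2, 1], [5, 5]]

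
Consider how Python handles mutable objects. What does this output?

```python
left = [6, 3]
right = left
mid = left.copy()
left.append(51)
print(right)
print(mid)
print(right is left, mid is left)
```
[6, 3, 51]
[6, 3]
True False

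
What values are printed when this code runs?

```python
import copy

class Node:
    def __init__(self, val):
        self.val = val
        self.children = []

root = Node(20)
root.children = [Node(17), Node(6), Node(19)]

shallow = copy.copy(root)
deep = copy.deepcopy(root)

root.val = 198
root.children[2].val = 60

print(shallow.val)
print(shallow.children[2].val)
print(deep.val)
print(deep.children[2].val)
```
20
60
20
19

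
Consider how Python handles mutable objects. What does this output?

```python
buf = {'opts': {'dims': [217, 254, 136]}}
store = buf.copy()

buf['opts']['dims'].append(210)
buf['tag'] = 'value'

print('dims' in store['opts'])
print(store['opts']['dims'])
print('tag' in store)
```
True
[217, 254, 136, 210]
False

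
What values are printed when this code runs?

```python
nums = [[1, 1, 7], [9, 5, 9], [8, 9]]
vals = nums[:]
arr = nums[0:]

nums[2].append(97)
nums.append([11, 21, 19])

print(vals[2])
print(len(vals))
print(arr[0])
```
[8, 9, 97]
3
[1, 1, 7]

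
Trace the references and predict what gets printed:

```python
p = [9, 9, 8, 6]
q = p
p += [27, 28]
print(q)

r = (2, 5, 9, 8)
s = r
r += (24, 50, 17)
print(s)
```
[9, 9, 8, 6, 27, 28]
(2, 5, 9, 8)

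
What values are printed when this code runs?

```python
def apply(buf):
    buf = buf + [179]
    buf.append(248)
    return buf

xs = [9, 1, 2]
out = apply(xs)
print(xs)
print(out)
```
[9, 1, 2]
[9, 1, 2, 179, 248]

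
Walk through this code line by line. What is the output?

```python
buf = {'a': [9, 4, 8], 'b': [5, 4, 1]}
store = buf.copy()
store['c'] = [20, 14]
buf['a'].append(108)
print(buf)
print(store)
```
{'a': [9, 4, 8, 108], 'b': [5, 4, 1]}
{'a': [9, 4, 8, 108], 'b': [5, 4, 1], 'c': [20, 14]}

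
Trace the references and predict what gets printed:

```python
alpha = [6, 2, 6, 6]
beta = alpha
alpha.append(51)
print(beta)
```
[6, 2, 6, 6, 51]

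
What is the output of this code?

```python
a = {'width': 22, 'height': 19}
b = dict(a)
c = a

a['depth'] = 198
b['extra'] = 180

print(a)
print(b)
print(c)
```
{'width': 22, 'height': 19, 'depth': 198}
{'width': 22, 'height': 19, 'extra': 180}
{'width': 22, 'height': 19, 'depth': 198}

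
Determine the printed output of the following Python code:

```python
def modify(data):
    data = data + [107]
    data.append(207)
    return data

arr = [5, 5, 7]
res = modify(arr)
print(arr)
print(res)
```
[5, 5, 7]
[5, 5, 7, 107, 207]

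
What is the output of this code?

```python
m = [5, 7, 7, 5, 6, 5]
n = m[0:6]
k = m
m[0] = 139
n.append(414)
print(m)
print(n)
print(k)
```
[139, 7, 7, 5, 6, 5]
[5, 7, 7, 5, 6, 5, 414]
[139, 7, 7, 5, 6, 5]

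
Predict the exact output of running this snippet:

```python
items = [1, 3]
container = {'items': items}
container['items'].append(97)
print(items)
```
[1, 3, 97]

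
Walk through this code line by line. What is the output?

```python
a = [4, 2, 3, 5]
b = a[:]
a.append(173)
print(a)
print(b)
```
[4, 2, 3, 5, 173]
[4, 2, 3, 5]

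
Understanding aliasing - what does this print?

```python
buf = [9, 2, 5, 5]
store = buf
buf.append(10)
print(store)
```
[9, 2, 5, 5, 10]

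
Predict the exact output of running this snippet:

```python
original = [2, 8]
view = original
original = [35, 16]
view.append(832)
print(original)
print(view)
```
[35, 16]
[2, 8, 832]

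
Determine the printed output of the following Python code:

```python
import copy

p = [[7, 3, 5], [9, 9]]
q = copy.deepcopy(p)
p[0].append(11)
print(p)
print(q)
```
[[7, 3, 5, 11], [9, 9]]
[[7, 3, 5], [9, 9]]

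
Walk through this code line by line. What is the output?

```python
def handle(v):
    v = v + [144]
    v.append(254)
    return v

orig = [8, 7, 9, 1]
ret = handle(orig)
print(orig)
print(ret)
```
[8, 7, 9, 1]
[8, 7, 9, 1, 144, 254]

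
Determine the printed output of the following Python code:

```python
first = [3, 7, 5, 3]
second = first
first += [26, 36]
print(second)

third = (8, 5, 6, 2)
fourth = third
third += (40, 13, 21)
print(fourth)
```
[3, 7, 5, 3, 26, 36]
(8, 5, 6, 2)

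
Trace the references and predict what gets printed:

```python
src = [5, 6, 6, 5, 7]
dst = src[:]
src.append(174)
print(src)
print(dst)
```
[5, 6, 6, 5, 7, 174]
[5, 6, 6, 5, 7]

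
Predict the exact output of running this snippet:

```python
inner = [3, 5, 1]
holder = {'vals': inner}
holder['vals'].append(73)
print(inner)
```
[3, 5, 1, 73]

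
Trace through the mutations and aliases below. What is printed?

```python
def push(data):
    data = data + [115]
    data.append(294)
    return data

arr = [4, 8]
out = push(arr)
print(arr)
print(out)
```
[4, 8]
[4, 8, 115, 294]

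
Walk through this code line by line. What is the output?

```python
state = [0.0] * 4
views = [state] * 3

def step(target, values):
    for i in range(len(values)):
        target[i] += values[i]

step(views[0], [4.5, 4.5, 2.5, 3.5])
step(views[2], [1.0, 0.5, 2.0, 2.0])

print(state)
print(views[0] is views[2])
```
[5.5, 5.0, 4.5, 5.5]
True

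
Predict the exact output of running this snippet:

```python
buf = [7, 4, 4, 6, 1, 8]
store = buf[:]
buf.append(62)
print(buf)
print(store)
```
[7, 4, 4, 6, 1, 8, 62]
[7, 4, 4, 6, 1, 8]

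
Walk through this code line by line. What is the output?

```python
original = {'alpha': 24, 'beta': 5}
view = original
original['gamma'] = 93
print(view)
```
{'alpha': 24, 'beta': 5, 'gamma': 93}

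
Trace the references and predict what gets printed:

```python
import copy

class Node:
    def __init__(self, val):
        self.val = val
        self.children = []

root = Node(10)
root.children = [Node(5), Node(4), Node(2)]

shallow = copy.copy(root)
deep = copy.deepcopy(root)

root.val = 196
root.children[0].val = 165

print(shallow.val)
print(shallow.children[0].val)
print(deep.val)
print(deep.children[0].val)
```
10
165
10
5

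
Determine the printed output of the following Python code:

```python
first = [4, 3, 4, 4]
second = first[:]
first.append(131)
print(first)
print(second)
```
[4, 3, 4, 4, 131]
[4, 3, 4, 4]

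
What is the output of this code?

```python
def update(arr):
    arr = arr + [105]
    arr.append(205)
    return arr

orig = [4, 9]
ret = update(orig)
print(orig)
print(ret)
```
[4, 9]
[4, 9, 105, 205]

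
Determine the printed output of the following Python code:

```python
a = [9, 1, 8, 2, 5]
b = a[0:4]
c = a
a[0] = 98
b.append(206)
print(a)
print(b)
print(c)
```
[98, 1, 8, 2, 5]
[9, 1, 8, 2, 206]
[98, 1, 8, 2, 5]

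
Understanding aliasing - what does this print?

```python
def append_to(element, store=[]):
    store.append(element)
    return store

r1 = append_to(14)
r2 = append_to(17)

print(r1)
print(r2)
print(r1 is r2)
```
[14, 17]
[14, 17]
True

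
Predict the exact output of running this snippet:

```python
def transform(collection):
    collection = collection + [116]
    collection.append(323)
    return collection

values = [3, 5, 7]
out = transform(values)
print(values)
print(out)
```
[3, 5, 7]
[3, 5, 7, 116, 323]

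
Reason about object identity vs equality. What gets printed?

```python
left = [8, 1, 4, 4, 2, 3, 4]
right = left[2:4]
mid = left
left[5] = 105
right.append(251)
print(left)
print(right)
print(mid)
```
[8, 1, 4, 4, 2, 105, 4]
[4, 4, 251]
[8, 1, 4, 4, 2, 105, 4]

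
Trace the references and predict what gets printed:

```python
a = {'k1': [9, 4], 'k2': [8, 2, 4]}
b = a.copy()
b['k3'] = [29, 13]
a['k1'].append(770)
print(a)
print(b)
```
{'k1': [9, 4, 770], 'k2': [8, 2, 4]}
{'k1': [9, 4, 770], 'k2': [8, 2, 4], 'k3': [29, 13]}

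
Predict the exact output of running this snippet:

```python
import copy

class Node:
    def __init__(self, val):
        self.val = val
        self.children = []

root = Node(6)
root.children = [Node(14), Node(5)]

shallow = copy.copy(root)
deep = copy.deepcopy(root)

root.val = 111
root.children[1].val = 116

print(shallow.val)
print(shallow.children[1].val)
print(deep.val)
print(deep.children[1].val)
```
6
116
6
5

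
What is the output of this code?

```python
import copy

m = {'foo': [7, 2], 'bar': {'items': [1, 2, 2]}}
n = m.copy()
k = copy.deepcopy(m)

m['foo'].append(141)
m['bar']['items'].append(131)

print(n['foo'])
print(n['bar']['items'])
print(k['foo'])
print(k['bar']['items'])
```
[7, 2, 141]
[1, 2, 2, 131]
[7, 2]
[1, 2, 2]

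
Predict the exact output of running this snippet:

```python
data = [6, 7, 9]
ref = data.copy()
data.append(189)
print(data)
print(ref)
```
[6, 7, 9, 189]
[6, 7, 9]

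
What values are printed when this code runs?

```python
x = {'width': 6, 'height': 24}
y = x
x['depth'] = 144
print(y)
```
{'width': 6, 'height': 24, 'depth': 144}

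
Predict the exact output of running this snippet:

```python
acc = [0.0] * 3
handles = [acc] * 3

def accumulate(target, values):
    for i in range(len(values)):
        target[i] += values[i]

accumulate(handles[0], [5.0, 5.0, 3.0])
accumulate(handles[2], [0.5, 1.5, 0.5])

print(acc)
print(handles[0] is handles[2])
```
[5.5, 6.5, 3.5]
True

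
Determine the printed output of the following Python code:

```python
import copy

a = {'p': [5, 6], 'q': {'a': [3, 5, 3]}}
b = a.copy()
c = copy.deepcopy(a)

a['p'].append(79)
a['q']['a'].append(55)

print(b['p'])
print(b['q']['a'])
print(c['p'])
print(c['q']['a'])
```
[5, 6, 79]
[3, 5, 3, 55]
[5, 6]
[3, 5, 3]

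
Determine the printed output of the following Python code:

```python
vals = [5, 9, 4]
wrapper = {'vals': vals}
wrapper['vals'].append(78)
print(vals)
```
[5, 9, 4, 78]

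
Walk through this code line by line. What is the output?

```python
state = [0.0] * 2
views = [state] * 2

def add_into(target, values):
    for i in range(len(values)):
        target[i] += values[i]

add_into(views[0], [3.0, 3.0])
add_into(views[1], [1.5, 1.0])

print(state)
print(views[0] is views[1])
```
[4.5, 4.0]
True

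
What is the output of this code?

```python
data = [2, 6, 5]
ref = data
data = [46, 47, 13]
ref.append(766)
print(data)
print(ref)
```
[46, 47, 13]
[2, 6, 5, 766]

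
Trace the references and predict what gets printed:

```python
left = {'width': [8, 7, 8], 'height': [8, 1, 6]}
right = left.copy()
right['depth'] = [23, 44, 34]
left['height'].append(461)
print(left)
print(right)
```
{'width': [8, 7, 8], 'height': [8, 1, 6, 461]}
{'width': [8, 7, 8], 'height': [8, 1, 6, 461], 'depth': [23, 44, 34]}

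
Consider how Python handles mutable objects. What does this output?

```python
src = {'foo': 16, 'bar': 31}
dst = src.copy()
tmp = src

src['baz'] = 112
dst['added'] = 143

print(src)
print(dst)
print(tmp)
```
{'foo': 16, 'bar': 31, 'baz': 112}
{'foo': 16, 'bar': 31, 'added': 143}
{'foo': 16, 'bar': 31, 'baz': 112}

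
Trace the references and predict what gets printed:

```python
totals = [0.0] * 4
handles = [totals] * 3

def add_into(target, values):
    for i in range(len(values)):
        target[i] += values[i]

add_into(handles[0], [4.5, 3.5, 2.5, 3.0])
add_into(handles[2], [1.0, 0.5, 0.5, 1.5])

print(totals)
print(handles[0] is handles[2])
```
[5.5, 4.0, 3.0, 4.5]
True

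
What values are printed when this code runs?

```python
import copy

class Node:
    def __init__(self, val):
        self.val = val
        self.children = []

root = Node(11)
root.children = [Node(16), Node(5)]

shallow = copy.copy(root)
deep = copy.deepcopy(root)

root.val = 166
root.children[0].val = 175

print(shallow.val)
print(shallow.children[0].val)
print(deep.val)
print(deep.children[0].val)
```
11
175
11
16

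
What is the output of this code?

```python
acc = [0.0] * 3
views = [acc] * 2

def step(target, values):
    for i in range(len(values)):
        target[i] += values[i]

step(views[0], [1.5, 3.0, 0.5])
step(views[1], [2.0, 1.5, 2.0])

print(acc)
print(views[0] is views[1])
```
[3.5, 4.5, 2.5]
True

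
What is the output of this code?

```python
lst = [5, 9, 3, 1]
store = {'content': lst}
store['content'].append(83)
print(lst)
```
[5, 9, 3, 1, 83]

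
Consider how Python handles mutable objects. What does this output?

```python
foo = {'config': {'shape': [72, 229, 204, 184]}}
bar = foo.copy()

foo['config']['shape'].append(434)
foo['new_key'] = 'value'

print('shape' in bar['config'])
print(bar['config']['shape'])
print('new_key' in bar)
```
True
[72, 229, 204, 184, 434]
False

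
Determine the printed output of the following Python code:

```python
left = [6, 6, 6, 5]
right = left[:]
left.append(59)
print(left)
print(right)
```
[6, 6, 6, 5, 59]
[6, 6, 6, 5]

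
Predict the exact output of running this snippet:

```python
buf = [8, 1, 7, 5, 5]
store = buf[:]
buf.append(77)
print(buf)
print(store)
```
[8, 1, 7, 5, 5, 77]
[8, 1, 7, 5, 5]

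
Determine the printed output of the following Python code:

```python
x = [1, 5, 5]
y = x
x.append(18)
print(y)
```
[1, 5, 5, 18]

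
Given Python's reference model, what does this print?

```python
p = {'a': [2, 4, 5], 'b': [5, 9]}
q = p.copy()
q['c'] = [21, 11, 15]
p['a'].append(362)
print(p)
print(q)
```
{'a': [2, 4, 5, 362], 'b': [5, 9]}
{'a': [2, 4, 5, 362], 'b': [5, 9], 'c': [21, 11, 15]}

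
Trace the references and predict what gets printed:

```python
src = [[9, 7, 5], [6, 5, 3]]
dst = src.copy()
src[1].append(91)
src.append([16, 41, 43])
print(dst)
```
[[9, 7, 5], [6, 5, 3, 91]]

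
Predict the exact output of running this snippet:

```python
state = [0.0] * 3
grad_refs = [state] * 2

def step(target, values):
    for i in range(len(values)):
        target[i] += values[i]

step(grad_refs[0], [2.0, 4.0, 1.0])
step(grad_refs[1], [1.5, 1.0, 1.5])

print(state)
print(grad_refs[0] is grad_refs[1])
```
[3.5, 5.0, 2.5]
True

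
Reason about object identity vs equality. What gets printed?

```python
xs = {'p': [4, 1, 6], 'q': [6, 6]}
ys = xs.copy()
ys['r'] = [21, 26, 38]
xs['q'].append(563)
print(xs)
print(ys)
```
{'p': [4, 1, 6], 'q': [6, 6, 563]}
{'p': [4, 1, 6], 'q': [6, 6, 563], 'r': [21, 26, 38]}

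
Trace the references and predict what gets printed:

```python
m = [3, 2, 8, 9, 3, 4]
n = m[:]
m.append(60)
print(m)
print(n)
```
[3, 2, 8, 9, 3, 4, 60]
[3, 2, 8, 9, 3, 4]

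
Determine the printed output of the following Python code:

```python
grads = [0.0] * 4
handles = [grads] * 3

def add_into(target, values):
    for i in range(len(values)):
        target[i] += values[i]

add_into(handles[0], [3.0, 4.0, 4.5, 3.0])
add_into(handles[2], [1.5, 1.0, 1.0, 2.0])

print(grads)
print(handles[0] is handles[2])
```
[4.5, 5.0, 5.5, 5.0]
True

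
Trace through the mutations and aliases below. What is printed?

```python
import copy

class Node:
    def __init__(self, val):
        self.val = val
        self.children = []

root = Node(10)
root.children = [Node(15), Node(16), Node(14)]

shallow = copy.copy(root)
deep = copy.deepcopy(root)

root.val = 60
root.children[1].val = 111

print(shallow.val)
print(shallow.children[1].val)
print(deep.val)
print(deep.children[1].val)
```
10
111
10
16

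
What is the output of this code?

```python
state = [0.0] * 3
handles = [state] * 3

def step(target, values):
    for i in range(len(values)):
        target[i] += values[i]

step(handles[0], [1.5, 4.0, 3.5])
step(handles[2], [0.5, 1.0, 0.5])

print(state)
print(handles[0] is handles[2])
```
[2.0, 5.0, 4.0]
True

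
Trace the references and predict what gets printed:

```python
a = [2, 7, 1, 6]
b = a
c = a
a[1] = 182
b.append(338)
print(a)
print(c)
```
[2, 182, 1, 6, 338]
[2, 182, 1, 6, 338]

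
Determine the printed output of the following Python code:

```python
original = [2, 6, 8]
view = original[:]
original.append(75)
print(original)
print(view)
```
[2, 6, 8, 75]
[2, 6, 8]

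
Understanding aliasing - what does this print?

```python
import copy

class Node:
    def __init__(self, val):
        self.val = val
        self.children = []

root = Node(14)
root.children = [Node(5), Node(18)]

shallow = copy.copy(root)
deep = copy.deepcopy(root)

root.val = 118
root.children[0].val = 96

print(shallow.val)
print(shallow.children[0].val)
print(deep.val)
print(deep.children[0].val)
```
14
96
14
5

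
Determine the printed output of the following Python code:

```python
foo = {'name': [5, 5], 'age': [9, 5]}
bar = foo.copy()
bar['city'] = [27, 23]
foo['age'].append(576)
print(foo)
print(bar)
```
{'name': [5, 5], 'age': [9, 5, 576]}
{'name': [5, 5], 'age': [9, 5, 576], 'city': [27, 23]}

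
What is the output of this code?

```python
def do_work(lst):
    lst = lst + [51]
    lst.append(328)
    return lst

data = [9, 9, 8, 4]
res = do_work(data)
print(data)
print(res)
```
[9, 9, 8, 4]
[9, 9, 8, 4, 51, 328]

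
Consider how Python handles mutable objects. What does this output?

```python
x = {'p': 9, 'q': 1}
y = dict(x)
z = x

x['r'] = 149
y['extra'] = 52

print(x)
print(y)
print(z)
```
{'p': 9, 'q': 1, 'r': 149}
{'p': 9, 'q': 1, 'extra': 52}
{'p': 9, 'q': 1, 'r': 149}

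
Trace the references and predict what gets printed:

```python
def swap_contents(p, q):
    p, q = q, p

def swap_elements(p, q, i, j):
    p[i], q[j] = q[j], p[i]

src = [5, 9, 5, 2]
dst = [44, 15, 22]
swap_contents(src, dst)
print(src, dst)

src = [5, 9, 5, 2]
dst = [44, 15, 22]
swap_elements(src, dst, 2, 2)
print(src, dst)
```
[5, 9, 5, 2] [44, 15, 22]
[5, 9, 22, 2] [44, 15, 5]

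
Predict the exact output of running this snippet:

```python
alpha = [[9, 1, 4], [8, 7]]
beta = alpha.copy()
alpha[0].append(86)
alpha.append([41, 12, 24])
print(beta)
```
[[9, 1, 4, 86], [8, 7]]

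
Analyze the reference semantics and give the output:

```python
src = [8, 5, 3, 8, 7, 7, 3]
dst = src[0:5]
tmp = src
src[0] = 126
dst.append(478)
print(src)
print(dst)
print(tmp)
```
[126, 5, 3, 8, 7, 7, 3]
[8, 5, 3, 8, 7, 478]
[126, 5, 3, 8, 7, 7, 3]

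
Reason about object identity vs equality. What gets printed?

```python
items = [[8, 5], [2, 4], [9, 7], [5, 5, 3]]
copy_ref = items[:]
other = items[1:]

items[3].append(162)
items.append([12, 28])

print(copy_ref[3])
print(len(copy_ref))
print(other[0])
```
[5, 5, 3, 162]
4
[2, 4]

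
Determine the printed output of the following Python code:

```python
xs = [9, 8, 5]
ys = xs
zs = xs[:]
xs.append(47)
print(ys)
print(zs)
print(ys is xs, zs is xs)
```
[9, 8, 5, 47]
[9, 8, 5]
True False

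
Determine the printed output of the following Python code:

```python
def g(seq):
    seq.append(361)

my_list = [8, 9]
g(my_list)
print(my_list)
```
[8, 9, 361]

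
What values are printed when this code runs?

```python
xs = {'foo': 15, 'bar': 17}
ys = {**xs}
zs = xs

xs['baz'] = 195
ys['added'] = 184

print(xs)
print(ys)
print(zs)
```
{'foo': 15, 'bar': 17, 'baz': 195}
{'foo': 15, 'bar': 17, 'added': 184}
{'foo': 15, 'bar': 17, 'baz': 195}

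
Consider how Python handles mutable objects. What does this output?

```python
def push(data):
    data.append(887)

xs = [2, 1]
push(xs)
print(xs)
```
[2, 1, 887]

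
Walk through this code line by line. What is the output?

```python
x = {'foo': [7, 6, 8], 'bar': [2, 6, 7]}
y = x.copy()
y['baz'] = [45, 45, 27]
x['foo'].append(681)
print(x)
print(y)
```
{'foo': [7, 6, 8, 681], 'bar': [2, 6, 7]}
{'foo': [7, 6, 8, 681], 'bar': [2, 6, 7], 'baz': [45, 45, 27]}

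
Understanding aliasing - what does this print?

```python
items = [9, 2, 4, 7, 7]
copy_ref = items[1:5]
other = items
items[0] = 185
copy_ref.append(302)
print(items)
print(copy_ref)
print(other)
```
[185, 2, 4, 7, 7]
[2, 4, 7, 7, 302]
[185, 2, 4, 7, 7]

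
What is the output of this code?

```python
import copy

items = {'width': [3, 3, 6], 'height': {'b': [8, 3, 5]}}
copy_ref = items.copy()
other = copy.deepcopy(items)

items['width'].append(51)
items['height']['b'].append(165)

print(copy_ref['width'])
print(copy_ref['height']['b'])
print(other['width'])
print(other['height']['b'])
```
[3, 3, 6, 51]
[8, 3, 5, 165]
[3, 3, 6]
[8, 3, 5]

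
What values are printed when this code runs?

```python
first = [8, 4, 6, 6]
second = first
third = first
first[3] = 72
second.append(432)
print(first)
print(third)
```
[8, 4, 6, 72, 432]
[8, 4, 6, 72, 432]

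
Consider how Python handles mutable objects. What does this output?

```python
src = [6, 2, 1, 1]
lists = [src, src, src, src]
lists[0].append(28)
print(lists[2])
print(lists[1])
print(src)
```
[6, 2, 1, 1, 28]
[6, 2, 1, 1, 28]
[6, 2, 1, 1, 28]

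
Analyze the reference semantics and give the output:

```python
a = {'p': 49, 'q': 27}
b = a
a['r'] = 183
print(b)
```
{'p': 49, 'q': 27, 'r': 183}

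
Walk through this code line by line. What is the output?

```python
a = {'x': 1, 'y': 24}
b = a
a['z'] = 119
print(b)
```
{'x': 1, 'y': 24, 'z': 119}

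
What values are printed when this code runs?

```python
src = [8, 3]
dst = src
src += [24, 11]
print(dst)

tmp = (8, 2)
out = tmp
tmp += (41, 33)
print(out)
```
[8, 3, 24, 11]
(8, 2)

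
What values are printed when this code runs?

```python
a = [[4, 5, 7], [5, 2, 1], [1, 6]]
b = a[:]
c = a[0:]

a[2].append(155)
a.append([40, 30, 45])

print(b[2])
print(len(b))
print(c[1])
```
[1, 6, 155]
3
[5, 2, 1]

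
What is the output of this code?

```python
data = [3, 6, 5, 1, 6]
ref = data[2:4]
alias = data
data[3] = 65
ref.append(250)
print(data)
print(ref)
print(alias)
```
[3, 6, 5, 65, 6]
[5, 1, 250]
[3, 6, 5, 65, 6]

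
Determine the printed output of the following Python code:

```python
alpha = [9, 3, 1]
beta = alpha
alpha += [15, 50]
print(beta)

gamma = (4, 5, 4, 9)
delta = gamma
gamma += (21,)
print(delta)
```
[9, 3, 1, 15, 50]
(4, 5, 4, 9)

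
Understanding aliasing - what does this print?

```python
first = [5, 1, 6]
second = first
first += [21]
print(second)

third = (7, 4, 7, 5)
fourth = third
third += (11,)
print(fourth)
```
[5, 1, 6, 21]
(7, 4, 7, 5)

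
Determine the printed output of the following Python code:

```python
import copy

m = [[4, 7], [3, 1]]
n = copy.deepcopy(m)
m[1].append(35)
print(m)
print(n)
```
[[4, 7], [3, 1, 35]]
[[4, 7], [3, 1]]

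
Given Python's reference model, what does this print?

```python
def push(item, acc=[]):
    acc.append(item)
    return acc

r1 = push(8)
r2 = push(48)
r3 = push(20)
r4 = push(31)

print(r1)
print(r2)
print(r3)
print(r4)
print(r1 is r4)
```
[8, 48, 20, 31]
[8, 48, 20, 31]
[8, 48, 20, 31]
[8, 48, 20, 31]
True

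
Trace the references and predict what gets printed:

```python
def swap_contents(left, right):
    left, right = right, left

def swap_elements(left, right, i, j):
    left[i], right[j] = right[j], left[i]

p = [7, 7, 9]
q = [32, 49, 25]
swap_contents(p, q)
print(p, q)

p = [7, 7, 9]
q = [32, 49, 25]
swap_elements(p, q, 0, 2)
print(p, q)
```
[7, 7, 9] [32, 49, 25]
[25, 7, 9] [32, 49, 7]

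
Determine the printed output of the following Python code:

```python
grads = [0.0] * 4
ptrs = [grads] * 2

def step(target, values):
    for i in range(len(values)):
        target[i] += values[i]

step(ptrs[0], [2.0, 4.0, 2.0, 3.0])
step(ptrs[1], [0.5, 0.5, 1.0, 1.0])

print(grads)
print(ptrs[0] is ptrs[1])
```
[2.5, 4.5, 3.0, 4.0]
True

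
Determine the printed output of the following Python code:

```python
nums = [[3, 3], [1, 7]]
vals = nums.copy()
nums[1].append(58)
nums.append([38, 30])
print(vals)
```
[[3, 3], [1, 7, 58]]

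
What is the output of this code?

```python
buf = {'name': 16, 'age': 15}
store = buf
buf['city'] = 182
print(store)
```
{'name': 16, 'age': 15, 'city': 182}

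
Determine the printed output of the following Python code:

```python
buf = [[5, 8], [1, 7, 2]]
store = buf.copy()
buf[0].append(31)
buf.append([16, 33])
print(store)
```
[[5, 8, 31], [1, 7, 2]]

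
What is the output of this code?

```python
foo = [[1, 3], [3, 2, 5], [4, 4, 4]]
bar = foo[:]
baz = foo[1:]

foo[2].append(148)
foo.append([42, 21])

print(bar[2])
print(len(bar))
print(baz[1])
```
[4, 4, 4, 148]
3
[4, 4, 4, 148]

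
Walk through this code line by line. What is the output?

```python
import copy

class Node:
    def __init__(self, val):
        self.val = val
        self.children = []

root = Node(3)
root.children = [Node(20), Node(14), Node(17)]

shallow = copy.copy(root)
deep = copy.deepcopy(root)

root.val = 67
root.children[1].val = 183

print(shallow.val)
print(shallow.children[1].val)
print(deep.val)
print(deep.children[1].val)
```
3
183
3
14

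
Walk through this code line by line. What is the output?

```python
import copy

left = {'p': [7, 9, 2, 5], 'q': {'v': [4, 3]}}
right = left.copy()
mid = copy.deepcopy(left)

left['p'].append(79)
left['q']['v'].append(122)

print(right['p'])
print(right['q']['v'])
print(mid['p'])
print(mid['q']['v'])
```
[7, 9, 2, 5, 79]
[4, 3, 122]
[7, 9, 2, 5]
[4, 3]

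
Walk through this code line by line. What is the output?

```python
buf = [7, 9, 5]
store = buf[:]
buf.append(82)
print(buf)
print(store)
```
[7, 9, 5, 82]
[7, 9, 5]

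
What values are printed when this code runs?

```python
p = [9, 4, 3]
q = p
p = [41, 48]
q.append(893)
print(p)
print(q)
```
[41, 48]
[9, 4, 3, 893]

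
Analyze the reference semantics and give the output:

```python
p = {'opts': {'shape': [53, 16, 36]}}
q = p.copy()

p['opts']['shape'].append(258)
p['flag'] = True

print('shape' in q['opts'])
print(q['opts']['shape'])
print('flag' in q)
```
True
[53, 16, 36, 258]
False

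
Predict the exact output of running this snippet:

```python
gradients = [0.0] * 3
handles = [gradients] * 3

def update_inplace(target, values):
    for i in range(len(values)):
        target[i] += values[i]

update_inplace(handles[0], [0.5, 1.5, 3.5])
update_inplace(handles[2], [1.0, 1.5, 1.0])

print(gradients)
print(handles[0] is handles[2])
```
[1.5, 3.0, 4.5]
True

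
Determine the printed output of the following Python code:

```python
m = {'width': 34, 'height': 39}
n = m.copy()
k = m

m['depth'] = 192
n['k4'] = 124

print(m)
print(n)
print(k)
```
{'width': 34, 'height': 39, 'depth': 192}
{'width': 34, 'height': 39, 'k4': 124}
{'width': 34, 'height': 39, 'depth': 192}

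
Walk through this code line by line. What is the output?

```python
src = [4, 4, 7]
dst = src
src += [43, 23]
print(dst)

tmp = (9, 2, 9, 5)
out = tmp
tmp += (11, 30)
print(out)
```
[4, 4, 7, 43, 23]
(9, 2, 9, 5)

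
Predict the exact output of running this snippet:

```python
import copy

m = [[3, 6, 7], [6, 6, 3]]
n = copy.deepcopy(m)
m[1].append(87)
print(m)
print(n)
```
[[3, 6, 7], [6, 6, 3, 87]]
[[3, 6, 7], [6, 6, 3]]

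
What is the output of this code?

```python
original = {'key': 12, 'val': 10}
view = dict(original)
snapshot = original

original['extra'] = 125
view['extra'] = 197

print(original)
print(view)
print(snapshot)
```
{'key': 12, 'val': 10, 'extra': 125}
{'key': 12, 'val': 10, 'extra': 197}
{'key': 12, 'val': 10, 'extra': 125}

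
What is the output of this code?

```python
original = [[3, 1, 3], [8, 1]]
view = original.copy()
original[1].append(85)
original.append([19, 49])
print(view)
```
[[3, 1, 3], [8, 1, 85]]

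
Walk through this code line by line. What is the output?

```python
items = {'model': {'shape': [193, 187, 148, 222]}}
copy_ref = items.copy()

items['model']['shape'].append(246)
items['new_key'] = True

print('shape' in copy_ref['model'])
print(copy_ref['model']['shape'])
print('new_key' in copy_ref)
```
True
[193, 187, 148, 222, 246]
False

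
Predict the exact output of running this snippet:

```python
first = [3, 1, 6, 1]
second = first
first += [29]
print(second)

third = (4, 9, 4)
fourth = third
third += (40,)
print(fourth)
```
[3, 1, 6, 1, 29]
(4, 9, 4)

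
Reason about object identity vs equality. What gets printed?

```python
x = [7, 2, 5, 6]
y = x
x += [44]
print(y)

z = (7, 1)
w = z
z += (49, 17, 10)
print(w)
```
[7, 2, 5, 6, 44]
(7, 1)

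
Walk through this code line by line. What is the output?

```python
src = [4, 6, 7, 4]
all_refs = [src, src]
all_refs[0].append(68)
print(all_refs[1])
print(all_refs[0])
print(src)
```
[4, 6, 7, 4, 68]
[4, 6, 7, 4, 68]
[4, 6, 7, 4, 68]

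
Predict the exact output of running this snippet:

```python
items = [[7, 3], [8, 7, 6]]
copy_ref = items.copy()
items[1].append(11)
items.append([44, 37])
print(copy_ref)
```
[[7, 3], [8, 7, 6, 11]]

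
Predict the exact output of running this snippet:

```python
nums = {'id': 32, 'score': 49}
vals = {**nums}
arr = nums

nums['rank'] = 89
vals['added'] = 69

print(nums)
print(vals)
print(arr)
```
{'id': 32, 'score': 49, 'rank': 89}
{'id': 32, 'score': 49, 'added': 69}
{'id': 32, 'score': 49, 'rank': 89}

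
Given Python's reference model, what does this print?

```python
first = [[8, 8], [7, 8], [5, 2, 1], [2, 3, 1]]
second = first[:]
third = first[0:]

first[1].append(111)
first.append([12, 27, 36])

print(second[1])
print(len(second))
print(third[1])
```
[7, 8, 111]
4
[7, 8, 111]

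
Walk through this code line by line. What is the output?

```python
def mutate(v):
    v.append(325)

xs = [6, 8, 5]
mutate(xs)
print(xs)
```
[6, 8, 5, 325]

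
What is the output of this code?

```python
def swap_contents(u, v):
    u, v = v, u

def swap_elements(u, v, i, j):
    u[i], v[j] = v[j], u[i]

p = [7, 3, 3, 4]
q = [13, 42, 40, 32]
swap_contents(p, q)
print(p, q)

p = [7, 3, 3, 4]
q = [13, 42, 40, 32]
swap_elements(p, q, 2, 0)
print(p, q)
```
[7, 3, 3, 4] [13, 42, 40, 32]
[7, 3, 13, 4] [3, 42, 40, 32]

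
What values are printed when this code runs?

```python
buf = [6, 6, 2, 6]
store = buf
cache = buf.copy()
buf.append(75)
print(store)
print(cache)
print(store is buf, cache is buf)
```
[6, 6, 2, 6, 75]
[6, 6, 2, 6]
True False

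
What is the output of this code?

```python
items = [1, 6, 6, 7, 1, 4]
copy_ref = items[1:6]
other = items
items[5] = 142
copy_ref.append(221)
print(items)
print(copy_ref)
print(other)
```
[1, 6, 6, 7, 1, 142]
[6, 6, 7, 1, 4, 221]
[1, 6, 6, 7, 1, 142]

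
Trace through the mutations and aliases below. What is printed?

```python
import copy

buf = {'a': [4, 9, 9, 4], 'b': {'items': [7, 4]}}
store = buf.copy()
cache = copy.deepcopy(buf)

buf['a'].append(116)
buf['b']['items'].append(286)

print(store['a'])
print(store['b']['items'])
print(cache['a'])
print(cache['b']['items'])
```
[4, 9, 9, 4, 116]
[7, 4, 286]
[4, 9, 9, 4]
[7, 4]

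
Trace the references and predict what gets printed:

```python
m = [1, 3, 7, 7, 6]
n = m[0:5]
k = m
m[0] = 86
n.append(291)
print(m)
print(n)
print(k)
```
[86, 3, 7, 7, 6]
[1, 3, 7, 7, 6, 291]
[86, 3, 7, 7, 6]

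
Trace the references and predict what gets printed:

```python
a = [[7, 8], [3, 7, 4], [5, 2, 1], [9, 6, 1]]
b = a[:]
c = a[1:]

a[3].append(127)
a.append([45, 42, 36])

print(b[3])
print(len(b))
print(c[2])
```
[9, 6, 1, 127]
4
[9, 6, 1, 127]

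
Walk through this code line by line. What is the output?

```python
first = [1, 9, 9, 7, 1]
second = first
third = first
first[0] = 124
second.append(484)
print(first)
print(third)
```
[124, 9, 9, 7, 1, 484]
[124, 9, 9, 7, 1, 484]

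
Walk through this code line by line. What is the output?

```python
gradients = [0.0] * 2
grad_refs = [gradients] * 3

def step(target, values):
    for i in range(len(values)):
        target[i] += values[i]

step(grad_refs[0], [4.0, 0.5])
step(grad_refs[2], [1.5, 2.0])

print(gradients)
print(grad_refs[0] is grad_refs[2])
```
[5.5, 2.5]
True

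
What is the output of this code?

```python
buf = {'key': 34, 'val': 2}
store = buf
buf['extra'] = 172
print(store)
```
{'key': 34, 'val': 2, 'extra': 172}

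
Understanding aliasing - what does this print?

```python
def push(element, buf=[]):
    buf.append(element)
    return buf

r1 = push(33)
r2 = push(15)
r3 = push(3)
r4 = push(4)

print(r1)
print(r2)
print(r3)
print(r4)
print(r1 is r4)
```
[33, 15, 3, 4]
[33, 15, 3, 4]
[33, 15, 3, 4]
[33, 15, 3, 4]
True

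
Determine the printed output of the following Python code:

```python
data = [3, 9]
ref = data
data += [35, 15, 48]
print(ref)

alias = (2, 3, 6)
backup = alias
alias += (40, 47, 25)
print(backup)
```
[3, 9, 35, 15, 48]
(2, 3, 6)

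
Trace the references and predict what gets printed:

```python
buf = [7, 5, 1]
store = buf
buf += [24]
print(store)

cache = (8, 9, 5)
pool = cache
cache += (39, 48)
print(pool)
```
[7, 5, 1, 24]
(8, 9, 5)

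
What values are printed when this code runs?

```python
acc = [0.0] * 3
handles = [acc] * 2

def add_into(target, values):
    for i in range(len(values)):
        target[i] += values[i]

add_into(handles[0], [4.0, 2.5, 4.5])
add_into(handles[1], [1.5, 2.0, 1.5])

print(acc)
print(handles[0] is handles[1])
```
[5.5, 4.5, 6.0]
True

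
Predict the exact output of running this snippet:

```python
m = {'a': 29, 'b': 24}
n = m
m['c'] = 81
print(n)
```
{'a': 29, 'b': 24, 'c': 81}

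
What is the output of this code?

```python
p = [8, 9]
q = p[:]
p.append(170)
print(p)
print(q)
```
[8, 9, 170]
[8, 9]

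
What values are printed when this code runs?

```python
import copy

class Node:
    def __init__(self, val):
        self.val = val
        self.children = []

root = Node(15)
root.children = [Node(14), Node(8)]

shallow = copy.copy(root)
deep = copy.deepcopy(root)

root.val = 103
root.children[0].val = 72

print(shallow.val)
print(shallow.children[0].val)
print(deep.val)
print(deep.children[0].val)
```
15
72
15
14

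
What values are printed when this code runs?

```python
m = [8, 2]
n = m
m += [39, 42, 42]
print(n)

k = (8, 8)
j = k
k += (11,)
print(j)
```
[8, 2, 39, 42, 42]
(8, 8)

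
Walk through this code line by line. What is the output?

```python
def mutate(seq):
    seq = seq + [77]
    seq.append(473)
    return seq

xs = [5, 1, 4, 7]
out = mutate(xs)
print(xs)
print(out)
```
[5, 1, 4, 7]
[5, 1, 4, 7, 77, 473]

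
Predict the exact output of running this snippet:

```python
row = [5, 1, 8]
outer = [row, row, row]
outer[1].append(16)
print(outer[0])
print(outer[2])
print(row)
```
[5, 1, 8, 16]
[5, 1, 8, 16]
[5, 1, 8, 16]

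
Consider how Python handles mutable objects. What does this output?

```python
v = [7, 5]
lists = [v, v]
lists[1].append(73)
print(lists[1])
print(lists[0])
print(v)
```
[7, 5, 73]
[7, 5, 73]
[7, 5, 73]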